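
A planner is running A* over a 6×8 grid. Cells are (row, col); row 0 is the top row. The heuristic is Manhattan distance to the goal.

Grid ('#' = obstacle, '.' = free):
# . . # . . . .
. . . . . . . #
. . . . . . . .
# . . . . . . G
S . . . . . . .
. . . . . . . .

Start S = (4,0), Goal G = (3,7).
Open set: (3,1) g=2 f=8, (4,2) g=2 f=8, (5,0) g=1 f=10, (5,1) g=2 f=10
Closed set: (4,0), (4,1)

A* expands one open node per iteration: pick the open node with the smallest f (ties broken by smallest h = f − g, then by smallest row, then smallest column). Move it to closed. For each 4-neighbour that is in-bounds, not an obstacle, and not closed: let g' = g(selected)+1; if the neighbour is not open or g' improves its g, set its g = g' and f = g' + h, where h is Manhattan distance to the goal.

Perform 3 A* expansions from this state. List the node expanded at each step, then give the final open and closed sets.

order=[(3,1) → (3,2) → (3,3)]; open=[(2,1) g=3 f=10, (2,2) g=4 f=10, (2,3) g=5 f=10, (3,4) g=5 f=8, (4,2) g=2 f=8, (4,3) g=5 f=10, (5,0) g=1 f=10, (5,1) g=2 f=10]; closed=[(3,1), (3,2), (3,3), (4,0), (4,1)]

step 1: expand (3,1) (f=8, h=6) → closed; open now [(2,1) g=3 f=10, (3,2) g=3 f=8, (4,2) g=2 f=8, (5,0) g=1 f=10, (5,1) g=2 f=10]
step 2: expand (3,2) (f=8, h=5) → closed; open now [(2,1) g=3 f=10, (2,2) g=4 f=10, (3,3) g=4 f=8, (4,2) g=2 f=8, (5,0) g=1 f=10, (5,1) g=2 f=10]
step 3: expand (3,3) (f=8, h=4) → closed; open now [(2,1) g=3 f=10, (2,2) g=4 f=10, (2,3) g=5 f=10, (3,4) g=5 f=8, (4,2) g=2 f=8, (4,3) g=5 f=10, (5,0) g=1 f=10, (5,1) g=2 f=10]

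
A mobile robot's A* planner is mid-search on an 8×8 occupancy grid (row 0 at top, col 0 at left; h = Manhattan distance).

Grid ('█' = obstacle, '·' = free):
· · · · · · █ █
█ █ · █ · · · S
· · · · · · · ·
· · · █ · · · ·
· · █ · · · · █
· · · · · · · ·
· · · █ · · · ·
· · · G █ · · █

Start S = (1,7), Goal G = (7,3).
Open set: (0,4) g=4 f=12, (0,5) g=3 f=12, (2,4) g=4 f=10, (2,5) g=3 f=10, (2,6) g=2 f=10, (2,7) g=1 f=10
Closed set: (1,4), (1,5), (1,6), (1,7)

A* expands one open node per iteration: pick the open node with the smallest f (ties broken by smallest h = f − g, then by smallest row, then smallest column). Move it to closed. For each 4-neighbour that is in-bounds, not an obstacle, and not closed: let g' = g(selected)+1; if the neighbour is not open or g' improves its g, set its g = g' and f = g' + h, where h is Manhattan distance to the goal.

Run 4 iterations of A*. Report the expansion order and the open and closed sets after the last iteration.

order=[(2,4) → (2,3) → (3,4) → (4,4)]; open=[(0,4) g=4 f=12, (0,5) g=3 f=12, (2,2) g=6 f=12, (2,5) g=3 f=10, (2,6) g=2 f=10, (2,7) g=1 f=10, (3,5) g=6 f=12, (4,3) g=7 f=10, (4,5) g=7 f=12, (5,4) g=7 f=10]; closed=[(1,4), (1,5), (1,6), (1,7), (2,3), (2,4), (3,4), (4,4)]

step 1: expand (2,4) (f=10, h=6) → closed; open now [(0,4) g=4 f=12, (0,5) g=3 f=12, (2,3) g=5 f=10, (2,5) g=3 f=10, (2,6) g=2 f=10, (2,7) g=1 f=10, (3,4) g=5 f=10]
step 2: expand (2,3) (f=10, h=5) → closed; open now [(0,4) g=4 f=12, (0,5) g=3 f=12, (2,2) g=6 f=12, (2,5) g=3 f=10, (2,6) g=2 f=10, (2,7) g=1 f=10, (3,4) g=5 f=10]
step 3: expand (3,4) (f=10, h=5) → closed; open now [(0,4) g=4 f=12, (0,5) g=3 f=12, (2,2) g=6 f=12, (2,5) g=3 f=10, (2,6) g=2 f=10, (2,7) g=1 f=10, (3,5) g=6 f=12, (4,4) g=6 f=10]
step 4: expand (4,4) (f=10, h=4) → closed; open now [(0,4) g=4 f=12, (0,5) g=3 f=12, (2,2) g=6 f=12, (2,5) g=3 f=10, (2,6) g=2 f=10, (2,7) g=1 f=10, (3,5) g=6 f=12, (4,3) g=7 f=10, (4,5) g=7 f=12, (5,4) g=7 f=10]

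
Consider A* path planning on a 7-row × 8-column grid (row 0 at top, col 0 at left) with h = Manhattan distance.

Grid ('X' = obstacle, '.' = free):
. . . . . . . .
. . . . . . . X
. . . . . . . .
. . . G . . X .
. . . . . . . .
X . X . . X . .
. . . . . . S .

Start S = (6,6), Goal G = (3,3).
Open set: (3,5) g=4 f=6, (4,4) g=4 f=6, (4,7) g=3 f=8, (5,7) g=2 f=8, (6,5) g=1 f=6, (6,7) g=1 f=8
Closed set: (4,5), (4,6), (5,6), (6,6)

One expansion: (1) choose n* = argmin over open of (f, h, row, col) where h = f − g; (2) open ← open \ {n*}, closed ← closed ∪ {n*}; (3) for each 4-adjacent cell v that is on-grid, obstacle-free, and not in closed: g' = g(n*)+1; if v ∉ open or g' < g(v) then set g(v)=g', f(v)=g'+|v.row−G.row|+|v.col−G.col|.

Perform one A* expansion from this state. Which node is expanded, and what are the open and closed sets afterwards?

expanded=(3,5); open=[(2,5) g=5 f=8, (3,4) g=5 f=6, (4,4) g=4 f=6, (4,7) g=3 f=8, (5,7) g=2 f=8, (6,5) g=1 f=6, (6,7) g=1 f=8]; closed=[(3,5), (4,5), (4,6), (5,6), (6,6)]

step 1: expand (3,5) (f=6, h=2) → closed; open now [(2,5) g=5 f=8, (3,4) g=5 f=6, (4,4) g=4 f=6, (4,7) g=3 f=8, (5,7) g=2 f=8, (6,5) g=1 f=6, (6,7) g=1 f=8]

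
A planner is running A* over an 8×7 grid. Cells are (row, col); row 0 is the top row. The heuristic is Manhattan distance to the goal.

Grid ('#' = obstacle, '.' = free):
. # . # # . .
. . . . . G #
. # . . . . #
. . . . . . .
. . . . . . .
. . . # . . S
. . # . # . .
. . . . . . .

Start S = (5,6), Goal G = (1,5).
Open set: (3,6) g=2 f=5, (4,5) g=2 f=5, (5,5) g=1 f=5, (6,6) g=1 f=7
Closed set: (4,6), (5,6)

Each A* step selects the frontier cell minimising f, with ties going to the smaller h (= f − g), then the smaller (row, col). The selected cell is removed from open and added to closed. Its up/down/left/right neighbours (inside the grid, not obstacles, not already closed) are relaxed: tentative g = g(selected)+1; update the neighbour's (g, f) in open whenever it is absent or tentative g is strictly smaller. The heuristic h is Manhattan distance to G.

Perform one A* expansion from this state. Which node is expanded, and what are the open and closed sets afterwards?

expanded=(3,6); open=[(3,5) g=3 f=5, (4,5) g=2 f=5, (5,5) g=1 f=5, (6,6) g=1 f=7]; closed=[(3,6), (4,6), (5,6)]

step 1: expand (3,6) (f=5, h=3) → closed; open now [(3,5) g=3 f=5, (4,5) g=2 f=5, (5,5) g=1 f=5, (6,6) g=1 f=7]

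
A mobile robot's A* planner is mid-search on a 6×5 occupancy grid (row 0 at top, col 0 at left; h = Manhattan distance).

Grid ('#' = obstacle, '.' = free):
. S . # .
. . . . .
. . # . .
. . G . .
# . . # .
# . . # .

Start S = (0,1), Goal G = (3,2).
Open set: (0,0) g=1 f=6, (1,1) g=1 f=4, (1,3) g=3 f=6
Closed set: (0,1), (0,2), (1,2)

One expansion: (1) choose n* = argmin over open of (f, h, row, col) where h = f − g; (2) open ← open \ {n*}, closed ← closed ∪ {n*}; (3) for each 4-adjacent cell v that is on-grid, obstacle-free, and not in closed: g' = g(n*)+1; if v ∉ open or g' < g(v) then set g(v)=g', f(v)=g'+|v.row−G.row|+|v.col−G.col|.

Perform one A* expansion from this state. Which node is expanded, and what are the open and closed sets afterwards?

expanded=(1,1); open=[(0,0) g=1 f=6, (1,0) g=2 f=6, (1,3) g=3 f=6, (2,1) g=2 f=4]; closed=[(0,1), (0,2), (1,1), (1,2)]

step 1: expand (1,1) (f=4, h=3) → closed; open now [(0,0) g=1 f=6, (1,0) g=2 f=6, (1,3) g=3 f=6, (2,1) g=2 f=4]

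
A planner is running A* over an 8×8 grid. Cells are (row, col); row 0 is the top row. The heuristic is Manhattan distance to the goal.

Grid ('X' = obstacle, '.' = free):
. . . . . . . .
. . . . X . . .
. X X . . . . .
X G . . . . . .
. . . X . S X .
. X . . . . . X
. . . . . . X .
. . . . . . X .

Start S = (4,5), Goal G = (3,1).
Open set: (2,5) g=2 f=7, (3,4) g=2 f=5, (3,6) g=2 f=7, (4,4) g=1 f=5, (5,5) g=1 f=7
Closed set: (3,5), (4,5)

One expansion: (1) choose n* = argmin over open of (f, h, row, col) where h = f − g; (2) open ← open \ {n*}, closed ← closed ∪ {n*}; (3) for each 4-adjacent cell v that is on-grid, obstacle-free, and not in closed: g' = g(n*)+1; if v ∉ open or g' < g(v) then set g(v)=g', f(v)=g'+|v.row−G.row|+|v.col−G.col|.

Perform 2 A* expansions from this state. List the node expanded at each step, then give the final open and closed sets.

order=[(3,4) → (3,3)]; open=[(2,3) g=4 f=7, (2,4) g=3 f=7, (2,5) g=2 f=7, (3,2) g=4 f=5, (3,6) g=2 f=7, (4,4) g=1 f=5, (5,5) g=1 f=7]; closed=[(3,3), (3,4), (3,5), (4,5)]

step 1: expand (3,4) (f=5, h=3) → closed; open now [(2,4) g=3 f=7, (2,5) g=2 f=7, (3,3) g=3 f=5, (3,6) g=2 f=7, (4,4) g=1 f=5, (5,5) g=1 f=7]
step 2: expand (3,3) (f=5, h=2) → closed; open now [(2,3) g=4 f=7, (2,4) g=3 f=7, (2,5) g=2 f=7, (3,2) g=4 f=5, (3,6) g=2 f=7, (4,4) g=1 f=5, (5,5) g=1 f=7]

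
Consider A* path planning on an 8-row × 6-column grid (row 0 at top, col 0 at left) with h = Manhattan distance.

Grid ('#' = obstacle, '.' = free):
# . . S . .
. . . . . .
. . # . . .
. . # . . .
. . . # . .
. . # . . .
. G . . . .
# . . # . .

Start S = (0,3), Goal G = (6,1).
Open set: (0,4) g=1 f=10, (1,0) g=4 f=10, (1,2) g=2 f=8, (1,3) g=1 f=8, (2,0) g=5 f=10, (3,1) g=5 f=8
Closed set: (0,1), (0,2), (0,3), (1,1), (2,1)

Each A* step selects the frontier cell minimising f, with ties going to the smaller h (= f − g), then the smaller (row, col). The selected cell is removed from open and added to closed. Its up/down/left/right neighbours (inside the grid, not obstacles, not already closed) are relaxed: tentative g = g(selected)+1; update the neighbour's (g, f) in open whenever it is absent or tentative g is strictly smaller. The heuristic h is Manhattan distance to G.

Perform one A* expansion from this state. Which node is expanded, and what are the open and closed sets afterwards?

expanded=(3,1); open=[(0,4) g=1 f=10, (1,0) g=4 f=10, (1,2) g=2 f=8, (1,3) g=1 f=8, (2,0) g=5 f=10, (3,0) g=6 f=10, (4,1) g=6 f=8]; closed=[(0,1), (0,2), (0,3), (1,1), (2,1), (3,1)]

step 1: expand (3,1) (f=8, h=3) → closed; open now [(0,4) g=1 f=10, (1,0) g=4 f=10, (1,2) g=2 f=8, (1,3) g=1 f=8, (2,0) g=5 f=10, (3,0) g=6 f=10, (4,1) g=6 f=8]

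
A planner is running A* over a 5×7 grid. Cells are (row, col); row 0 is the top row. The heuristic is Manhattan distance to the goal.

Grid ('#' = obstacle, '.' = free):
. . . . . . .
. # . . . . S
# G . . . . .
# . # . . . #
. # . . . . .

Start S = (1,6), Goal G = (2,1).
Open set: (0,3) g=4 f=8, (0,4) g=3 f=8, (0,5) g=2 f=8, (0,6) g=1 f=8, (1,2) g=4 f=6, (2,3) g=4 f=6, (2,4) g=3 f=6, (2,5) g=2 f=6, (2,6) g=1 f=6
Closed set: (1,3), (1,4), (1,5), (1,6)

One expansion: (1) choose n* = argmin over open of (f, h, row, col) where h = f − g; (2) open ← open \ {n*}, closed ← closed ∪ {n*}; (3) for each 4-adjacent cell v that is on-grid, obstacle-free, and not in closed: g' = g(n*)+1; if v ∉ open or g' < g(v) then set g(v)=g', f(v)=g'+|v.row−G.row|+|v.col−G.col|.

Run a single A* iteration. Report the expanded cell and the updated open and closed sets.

expanded=(1,2); open=[(0,2) g=5 f=8, (0,3) g=4 f=8, (0,4) g=3 f=8, (0,5) g=2 f=8, (0,6) g=1 f=8, (2,2) g=5 f=6, (2,3) g=4 f=6, (2,4) g=3 f=6, (2,5) g=2 f=6, (2,6) g=1 f=6]; closed=[(1,2), (1,3), (1,4), (1,5), (1,6)]

step 1: expand (1,2) (f=6, h=2) → closed; open now [(0,2) g=5 f=8, (0,3) g=4 f=8, (0,4) g=3 f=8, (0,5) g=2 f=8, (0,6) g=1 f=8, (2,2) g=5 f=6, (2,3) g=4 f=6, (2,4) g=3 f=6, (2,5) g=2 f=6, (2,6) g=1 f=6]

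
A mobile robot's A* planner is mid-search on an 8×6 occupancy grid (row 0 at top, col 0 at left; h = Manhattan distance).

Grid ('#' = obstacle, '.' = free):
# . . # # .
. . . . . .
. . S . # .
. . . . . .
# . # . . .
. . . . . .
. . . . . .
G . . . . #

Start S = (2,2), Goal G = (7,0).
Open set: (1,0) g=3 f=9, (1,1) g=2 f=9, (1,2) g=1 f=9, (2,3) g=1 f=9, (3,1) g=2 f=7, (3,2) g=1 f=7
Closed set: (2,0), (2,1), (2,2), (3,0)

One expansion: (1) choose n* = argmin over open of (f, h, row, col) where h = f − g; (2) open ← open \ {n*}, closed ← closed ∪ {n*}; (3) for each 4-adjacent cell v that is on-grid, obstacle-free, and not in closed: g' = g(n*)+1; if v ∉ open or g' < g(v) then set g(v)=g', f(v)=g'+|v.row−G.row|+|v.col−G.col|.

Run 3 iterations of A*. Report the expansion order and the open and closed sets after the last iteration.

order=[(3,1) → (4,1) → (5,1)]; open=[(1,0) g=3 f=9, (1,1) g=2 f=9, (1,2) g=1 f=9, (2,3) g=1 f=9, (3,2) g=1 f=7, (5,0) g=5 f=7, (5,2) g=5 f=9, (6,1) g=5 f=7]; closed=[(2,0), (2,1), (2,2), (3,0), (3,1), (4,1), (5,1)]

step 1: expand (3,1) (f=7, h=5) → closed; open now [(1,0) g=3 f=9, (1,1) g=2 f=9, (1,2) g=1 f=9, (2,3) g=1 f=9, (3,2) g=1 f=7, (4,1) g=3 f=7]
step 2: expand (4,1) (f=7, h=4) → closed; open now [(1,0) g=3 f=9, (1,1) g=2 f=9, (1,2) g=1 f=9, (2,3) g=1 f=9, (3,2) g=1 f=7, (5,1) g=4 f=7]
step 3: expand (5,1) (f=7, h=3) → closed; open now [(1,0) g=3 f=9, (1,1) g=2 f=9, (1,2) g=1 f=9, (2,3) g=1 f=9, (3,2) g=1 f=7, (5,0) g=5 f=7, (5,2) g=5 f=9, (6,1) g=5 f=7]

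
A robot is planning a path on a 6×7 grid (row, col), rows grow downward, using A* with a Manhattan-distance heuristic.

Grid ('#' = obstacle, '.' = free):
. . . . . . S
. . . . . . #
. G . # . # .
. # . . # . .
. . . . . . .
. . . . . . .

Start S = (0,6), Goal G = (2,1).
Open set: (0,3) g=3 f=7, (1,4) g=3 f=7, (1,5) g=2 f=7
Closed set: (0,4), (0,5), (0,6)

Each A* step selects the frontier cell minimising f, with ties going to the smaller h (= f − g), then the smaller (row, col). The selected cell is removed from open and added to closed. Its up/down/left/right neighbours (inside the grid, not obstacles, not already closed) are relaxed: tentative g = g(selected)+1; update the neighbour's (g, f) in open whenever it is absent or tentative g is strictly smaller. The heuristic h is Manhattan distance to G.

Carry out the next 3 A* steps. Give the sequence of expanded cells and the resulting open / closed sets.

order=[(0,3) → (0,2) → (0,1)]; open=[(0,0) g=6 f=9, (1,1) g=6 f=7, (1,2) g=5 f=7, (1,3) g=4 f=7, (1,4) g=3 f=7, (1,5) g=2 f=7]; closed=[(0,1), (0,2), (0,3), (0,4), (0,5), (0,6)]

step 1: expand (0,3) (f=7, h=4) → closed; open now [(0,2) g=4 f=7, (1,3) g=4 f=7, (1,4) g=3 f=7, (1,5) g=2 f=7]
step 2: expand (0,2) (f=7, h=3) → closed; open now [(0,1) g=5 f=7, (1,2) g=5 f=7, (1,3) g=4 f=7, (1,4) g=3 f=7, (1,5) g=2 f=7]
step 3: expand (0,1) (f=7, h=2) → closed; open now [(0,0) g=6 f=9, (1,1) g=6 f=7, (1,2) g=5 f=7, (1,3) g=4 f=7, (1,4) g=3 f=7, (1,5) g=2 f=7]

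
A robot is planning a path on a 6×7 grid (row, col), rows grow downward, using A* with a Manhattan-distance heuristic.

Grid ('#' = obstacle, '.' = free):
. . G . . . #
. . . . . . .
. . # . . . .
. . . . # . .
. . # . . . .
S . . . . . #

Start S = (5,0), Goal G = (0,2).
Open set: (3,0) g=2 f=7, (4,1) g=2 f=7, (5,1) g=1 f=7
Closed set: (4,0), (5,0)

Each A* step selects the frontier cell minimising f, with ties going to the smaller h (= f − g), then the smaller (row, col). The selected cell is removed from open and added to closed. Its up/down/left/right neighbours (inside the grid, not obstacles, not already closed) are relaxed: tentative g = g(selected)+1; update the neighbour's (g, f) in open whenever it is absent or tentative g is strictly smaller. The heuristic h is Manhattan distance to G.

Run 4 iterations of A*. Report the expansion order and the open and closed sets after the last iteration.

step 1: expand (3,0) (f=7, h=5) → closed; open now [(2,0) g=3 f=7, (3,1) g=3 f=7, (4,1) g=2 f=7, (5,1) g=1 f=7]
step 2: expand (2,0) (f=7, h=4) → closed; open now [(1,0) g=4 f=7, (2,1) g=4 f=7, (3,1) g=3 f=7, (4,1) g=2 f=7, (5,1) g=1 f=7]
step 3: expand (1,0) (f=7, h=3) → closed; open now [(0,0) g=5 f=7, (1,1) g=5 f=7, (2,1) g=4 f=7, (3,1) g=3 f=7, (4,1) g=2 f=7, (5,1) g=1 f=7]
step 4: expand (0,0) (f=7, h=2) → closed; open now [(0,1) g=6 f=7, (1,1) g=5 f=7, (2,1) g=4 f=7, (3,1) g=3 f=7, (4,1) g=2 f=7, (5,1) g=1 f=7]

order=[(3,0) → (2,0) → (1,0) → (0,0)]; open=[(0,1) g=6 f=7, (1,1) g=5 f=7, (2,1) g=4 f=7, (3,1) g=3 f=7, (4,1) g=2 f=7, (5,1) g=1 f=7]; closed=[(0,0), (1,0), (2,0), (3,0), (4,0), (5,0)]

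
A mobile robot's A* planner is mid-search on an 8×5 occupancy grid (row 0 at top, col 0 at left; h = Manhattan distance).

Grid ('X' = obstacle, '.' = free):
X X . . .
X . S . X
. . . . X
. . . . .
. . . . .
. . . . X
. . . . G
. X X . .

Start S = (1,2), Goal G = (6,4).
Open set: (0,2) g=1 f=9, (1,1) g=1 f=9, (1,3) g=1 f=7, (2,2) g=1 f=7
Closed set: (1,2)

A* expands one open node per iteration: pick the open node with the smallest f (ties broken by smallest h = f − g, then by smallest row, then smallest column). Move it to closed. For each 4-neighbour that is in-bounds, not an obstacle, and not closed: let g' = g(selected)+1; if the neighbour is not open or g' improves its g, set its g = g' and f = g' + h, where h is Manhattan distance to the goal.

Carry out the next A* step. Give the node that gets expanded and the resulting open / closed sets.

expanded=(1,3); open=[(0,2) g=1 f=9, (0,3) g=2 f=9, (1,1) g=1 f=9, (2,2) g=1 f=7, (2,3) g=2 f=7]; closed=[(1,2), (1,3)]

step 1: expand (1,3) (f=7, h=6) → closed; open now [(0,2) g=1 f=9, (0,3) g=2 f=9, (1,1) g=1 f=9, (2,2) g=1 f=7, (2,3) g=2 f=7]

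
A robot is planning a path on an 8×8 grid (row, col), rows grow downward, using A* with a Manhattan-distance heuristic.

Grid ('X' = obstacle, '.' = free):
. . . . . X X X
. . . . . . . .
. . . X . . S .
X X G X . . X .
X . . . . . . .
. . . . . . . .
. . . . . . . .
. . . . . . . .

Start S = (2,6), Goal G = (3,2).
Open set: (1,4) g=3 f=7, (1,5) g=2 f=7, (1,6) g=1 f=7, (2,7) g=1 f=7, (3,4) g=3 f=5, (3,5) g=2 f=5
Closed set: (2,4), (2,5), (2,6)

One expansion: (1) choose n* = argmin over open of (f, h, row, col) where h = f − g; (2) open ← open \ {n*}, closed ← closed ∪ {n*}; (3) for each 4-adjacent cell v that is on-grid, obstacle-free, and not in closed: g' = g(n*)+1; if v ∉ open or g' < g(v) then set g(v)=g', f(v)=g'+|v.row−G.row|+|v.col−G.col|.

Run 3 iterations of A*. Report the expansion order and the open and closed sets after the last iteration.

step 1: expand (3,4) (f=5, h=2) → closed; open now [(1,4) g=3 f=7, (1,5) g=2 f=7, (1,6) g=1 f=7, (2,7) g=1 f=7, (3,5) g=2 f=5, (4,4) g=4 f=7]
step 2: expand (3,5) (f=5, h=3) → closed; open now [(1,4) g=3 f=7, (1,5) g=2 f=7, (1,6) g=1 f=7, (2,7) g=1 f=7, (4,4) g=4 f=7, (4,5) g=3 f=7]
step 3: expand (4,4) (f=7, h=3) → closed; open now [(1,4) g=3 f=7, (1,5) g=2 f=7, (1,6) g=1 f=7, (2,7) g=1 f=7, (4,3) g=5 f=7, (4,5) g=3 f=7, (5,4) g=5 f=9]

order=[(3,4) → (3,5) → (4,4)]; open=[(1,4) g=3 f=7, (1,5) g=2 f=7, (1,6) g=1 f=7, (2,7) g=1 f=7, (4,3) g=5 f=7, (4,5) g=3 f=7, (5,4) g=5 f=9]; closed=[(2,4), (2,5), (2,6), (3,4), (3,5), (4,4)]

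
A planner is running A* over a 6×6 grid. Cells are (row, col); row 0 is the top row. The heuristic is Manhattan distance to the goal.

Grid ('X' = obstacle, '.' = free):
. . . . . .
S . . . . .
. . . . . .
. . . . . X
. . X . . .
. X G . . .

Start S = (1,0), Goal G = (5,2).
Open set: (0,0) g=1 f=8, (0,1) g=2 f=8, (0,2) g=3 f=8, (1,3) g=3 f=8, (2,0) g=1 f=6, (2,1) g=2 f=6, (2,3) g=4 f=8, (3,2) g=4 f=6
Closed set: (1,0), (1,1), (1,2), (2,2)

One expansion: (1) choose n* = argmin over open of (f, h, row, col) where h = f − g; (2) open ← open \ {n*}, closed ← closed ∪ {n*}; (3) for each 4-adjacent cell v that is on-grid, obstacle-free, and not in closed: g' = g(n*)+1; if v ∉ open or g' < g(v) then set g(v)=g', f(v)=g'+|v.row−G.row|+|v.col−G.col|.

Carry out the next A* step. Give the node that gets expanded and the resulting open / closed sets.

expanded=(3,2); open=[(0,0) g=1 f=8, (0,1) g=2 f=8, (0,2) g=3 f=8, (1,3) g=3 f=8, (2,0) g=1 f=6, (2,1) g=2 f=6, (2,3) g=4 f=8, (3,1) g=5 f=8, (3,3) g=5 f=8]; closed=[(1,0), (1,1), (1,2), (2,2), (3,2)]

step 1: expand (3,2) (f=6, h=2) → closed; open now [(0,0) g=1 f=8, (0,1) g=2 f=8, (0,2) g=3 f=8, (1,3) g=3 f=8, (2,0) g=1 f=6, (2,1) g=2 f=6, (2,3) g=4 f=8, (3,1) g=5 f=8, (3,3) g=5 f=8]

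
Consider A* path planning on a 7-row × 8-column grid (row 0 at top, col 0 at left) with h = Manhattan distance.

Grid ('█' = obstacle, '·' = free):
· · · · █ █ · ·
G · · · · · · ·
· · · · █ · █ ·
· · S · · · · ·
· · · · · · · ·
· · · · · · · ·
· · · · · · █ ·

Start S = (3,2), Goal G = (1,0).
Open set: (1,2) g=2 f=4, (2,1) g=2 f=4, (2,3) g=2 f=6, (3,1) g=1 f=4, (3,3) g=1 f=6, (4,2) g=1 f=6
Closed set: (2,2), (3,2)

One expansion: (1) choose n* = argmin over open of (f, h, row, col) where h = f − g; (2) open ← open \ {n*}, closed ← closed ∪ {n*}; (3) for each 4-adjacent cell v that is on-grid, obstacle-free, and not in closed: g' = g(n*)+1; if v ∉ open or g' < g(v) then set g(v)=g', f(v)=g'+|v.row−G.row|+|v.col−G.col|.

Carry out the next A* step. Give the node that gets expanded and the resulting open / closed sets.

expanded=(1,2); open=[(0,2) g=3 f=6, (1,1) g=3 f=4, (1,3) g=3 f=6, (2,1) g=2 f=4, (2,3) g=2 f=6, (3,1) g=1 f=4, (3,3) g=1 f=6, (4,2) g=1 f=6]; closed=[(1,2), (2,2), (3,2)]

step 1: expand (1,2) (f=4, h=2) → closed; open now [(0,2) g=3 f=6, (1,1) g=3 f=4, (1,3) g=3 f=6, (2,1) g=2 f=4, (2,3) g=2 f=6, (3,1) g=1 f=4, (3,3) g=1 f=6, (4,2) g=1 f=6]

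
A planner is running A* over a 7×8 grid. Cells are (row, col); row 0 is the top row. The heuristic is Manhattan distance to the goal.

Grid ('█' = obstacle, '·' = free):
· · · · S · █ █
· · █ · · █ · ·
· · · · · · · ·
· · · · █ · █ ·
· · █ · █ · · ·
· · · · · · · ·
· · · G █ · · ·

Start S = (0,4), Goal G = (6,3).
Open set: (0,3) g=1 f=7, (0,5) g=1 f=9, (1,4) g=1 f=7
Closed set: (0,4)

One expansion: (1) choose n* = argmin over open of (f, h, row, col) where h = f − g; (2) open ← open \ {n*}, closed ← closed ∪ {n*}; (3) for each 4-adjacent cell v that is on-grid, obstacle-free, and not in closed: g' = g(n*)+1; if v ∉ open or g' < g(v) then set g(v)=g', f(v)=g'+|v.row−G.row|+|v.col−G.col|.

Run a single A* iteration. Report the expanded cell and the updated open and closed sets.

step 1: expand (0,3) (f=7, h=6) → closed; open now [(0,2) g=2 f=9, (0,5) g=1 f=9, (1,3) g=2 f=7, (1,4) g=1 f=7]

expanded=(0,3); open=[(0,2) g=2 f=9, (0,5) g=1 f=9, (1,3) g=2 f=7, (1,4) g=1 f=7]; closed=[(0,3), (0,4)]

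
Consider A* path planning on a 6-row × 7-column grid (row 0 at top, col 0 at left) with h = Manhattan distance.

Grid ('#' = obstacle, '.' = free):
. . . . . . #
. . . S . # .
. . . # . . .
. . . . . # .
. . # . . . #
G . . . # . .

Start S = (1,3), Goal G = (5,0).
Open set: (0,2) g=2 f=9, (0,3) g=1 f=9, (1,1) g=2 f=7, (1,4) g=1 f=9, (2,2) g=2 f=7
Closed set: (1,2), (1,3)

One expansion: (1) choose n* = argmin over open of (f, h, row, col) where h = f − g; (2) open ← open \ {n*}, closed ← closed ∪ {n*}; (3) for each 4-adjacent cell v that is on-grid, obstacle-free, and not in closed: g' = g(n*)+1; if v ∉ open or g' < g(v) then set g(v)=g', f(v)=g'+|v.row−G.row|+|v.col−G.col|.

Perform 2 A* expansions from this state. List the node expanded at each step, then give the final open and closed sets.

order=[(1,1) → (1,0)]; open=[(0,0) g=4 f=9, (0,1) g=3 f=9, (0,2) g=2 f=9, (0,3) g=1 f=9, (1,4) g=1 f=9, (2,0) g=4 f=7, (2,1) g=3 f=7, (2,2) g=2 f=7]; closed=[(1,0), (1,1), (1,2), (1,3)]

step 1: expand (1,1) (f=7, h=5) → closed; open now [(0,1) g=3 f=9, (0,2) g=2 f=9, (0,3) g=1 f=9, (1,0) g=3 f=7, (1,4) g=1 f=9, (2,1) g=3 f=7, (2,2) g=2 f=7]
step 2: expand (1,0) (f=7, h=4) → closed; open now [(0,0) g=4 f=9, (0,1) g=3 f=9, (0,2) g=2 f=9, (0,3) g=1 f=9, (1,4) g=1 f=9, (2,0) g=4 f=7, (2,1) g=3 f=7, (2,2) g=2 f=7]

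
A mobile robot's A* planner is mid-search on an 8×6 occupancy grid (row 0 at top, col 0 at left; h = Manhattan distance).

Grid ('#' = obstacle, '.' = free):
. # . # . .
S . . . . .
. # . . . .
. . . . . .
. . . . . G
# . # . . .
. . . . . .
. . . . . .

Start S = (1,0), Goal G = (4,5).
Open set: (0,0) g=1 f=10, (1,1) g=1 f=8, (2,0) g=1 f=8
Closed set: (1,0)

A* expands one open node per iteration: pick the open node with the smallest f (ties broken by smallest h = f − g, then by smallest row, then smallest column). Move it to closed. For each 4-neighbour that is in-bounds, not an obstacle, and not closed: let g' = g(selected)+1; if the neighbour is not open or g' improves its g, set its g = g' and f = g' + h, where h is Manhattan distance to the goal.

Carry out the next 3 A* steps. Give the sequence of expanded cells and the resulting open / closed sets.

step 1: expand (1,1) (f=8, h=7) → closed; open now [(0,0) g=1 f=10, (1,2) g=2 f=8, (2,0) g=1 f=8]
step 2: expand (1,2) (f=8, h=6) → closed; open now [(0,0) g=1 f=10, (0,2) g=3 f=10, (1,3) g=3 f=8, (2,0) g=1 f=8, (2,2) g=3 f=8]
step 3: expand (1,3) (f=8, h=5) → closed; open now [(0,0) g=1 f=10, (0,2) g=3 f=10, (1,4) g=4 f=8, (2,0) g=1 f=8, (2,2) g=3 f=8, (2,3) g=4 f=8]

order=[(1,1) → (1,2) → (1,3)]; open=[(0,0) g=1 f=10, (0,2) g=3 f=10, (1,4) g=4 f=8, (2,0) g=1 f=8, (2,2) g=3 f=8, (2,3) g=4 f=8]; closed=[(1,0), (1,1), (1,2), (1,3)]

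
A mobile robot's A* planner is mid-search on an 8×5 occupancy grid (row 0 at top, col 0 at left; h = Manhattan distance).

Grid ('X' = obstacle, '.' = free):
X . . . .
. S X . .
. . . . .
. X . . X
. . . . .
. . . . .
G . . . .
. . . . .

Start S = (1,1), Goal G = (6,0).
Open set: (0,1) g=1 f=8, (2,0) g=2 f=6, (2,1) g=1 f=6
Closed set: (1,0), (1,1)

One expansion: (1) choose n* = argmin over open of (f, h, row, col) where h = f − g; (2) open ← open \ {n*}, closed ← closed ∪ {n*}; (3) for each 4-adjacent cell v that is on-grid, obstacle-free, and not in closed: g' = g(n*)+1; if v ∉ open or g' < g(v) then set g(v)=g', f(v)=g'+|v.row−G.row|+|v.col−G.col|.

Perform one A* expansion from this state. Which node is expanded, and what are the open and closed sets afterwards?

step 1: expand (2,0) (f=6, h=4) → closed; open now [(0,1) g=1 f=8, (2,1) g=1 f=6, (3,0) g=3 f=6]

expanded=(2,0); open=[(0,1) g=1 f=8, (2,1) g=1 f=6, (3,0) g=3 f=6]; closed=[(1,0), (1,1), (2,0)]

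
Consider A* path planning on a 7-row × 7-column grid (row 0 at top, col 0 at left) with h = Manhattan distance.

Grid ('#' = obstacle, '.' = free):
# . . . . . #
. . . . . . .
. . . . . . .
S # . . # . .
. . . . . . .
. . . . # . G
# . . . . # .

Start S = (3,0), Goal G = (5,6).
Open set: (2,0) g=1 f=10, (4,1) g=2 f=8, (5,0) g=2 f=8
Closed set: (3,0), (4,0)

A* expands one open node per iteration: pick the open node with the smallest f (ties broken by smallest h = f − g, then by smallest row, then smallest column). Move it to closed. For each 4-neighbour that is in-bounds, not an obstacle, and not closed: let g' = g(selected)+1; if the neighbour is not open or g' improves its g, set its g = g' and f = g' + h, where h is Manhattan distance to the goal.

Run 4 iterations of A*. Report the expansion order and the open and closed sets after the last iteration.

order=[(4,1) → (4,2) → (4,3) → (4,4)]; open=[(2,0) g=1 f=10, (3,2) g=4 f=10, (3,3) g=5 f=10, (4,5) g=6 f=8, (5,0) g=2 f=8, (5,1) g=3 f=8, (5,2) g=4 f=8, (5,3) g=5 f=8]; closed=[(3,0), (4,0), (4,1), (4,2), (4,3), (4,4)]

step 1: expand (4,1) (f=8, h=6) → closed; open now [(2,0) g=1 f=10, (4,2) g=3 f=8, (5,0) g=2 f=8, (5,1) g=3 f=8]
step 2: expand (4,2) (f=8, h=5) → closed; open now [(2,0) g=1 f=10, (3,2) g=4 f=10, (4,3) g=4 f=8, (5,0) g=2 f=8, (5,1) g=3 f=8, (5,2) g=4 f=8]
step 3: expand (4,3) (f=8, h=4) → closed; open now [(2,0) g=1 f=10, (3,2) g=4 f=10, (3,3) g=5 f=10, (4,4) g=5 f=8, (5,0) g=2 f=8, (5,1) g=3 f=8, (5,2) g=4 f=8, (5,3) g=5 f=8]
step 4: expand (4,4) (f=8, h=3) → closed; open now [(2,0) g=1 f=10, (3,2) g=4 f=10, (3,3) g=5 f=10, (4,5) g=6 f=8, (5,0) g=2 f=8, (5,1) g=3 f=8, (5,2) g=4 f=8, (5,3) g=5 f=8]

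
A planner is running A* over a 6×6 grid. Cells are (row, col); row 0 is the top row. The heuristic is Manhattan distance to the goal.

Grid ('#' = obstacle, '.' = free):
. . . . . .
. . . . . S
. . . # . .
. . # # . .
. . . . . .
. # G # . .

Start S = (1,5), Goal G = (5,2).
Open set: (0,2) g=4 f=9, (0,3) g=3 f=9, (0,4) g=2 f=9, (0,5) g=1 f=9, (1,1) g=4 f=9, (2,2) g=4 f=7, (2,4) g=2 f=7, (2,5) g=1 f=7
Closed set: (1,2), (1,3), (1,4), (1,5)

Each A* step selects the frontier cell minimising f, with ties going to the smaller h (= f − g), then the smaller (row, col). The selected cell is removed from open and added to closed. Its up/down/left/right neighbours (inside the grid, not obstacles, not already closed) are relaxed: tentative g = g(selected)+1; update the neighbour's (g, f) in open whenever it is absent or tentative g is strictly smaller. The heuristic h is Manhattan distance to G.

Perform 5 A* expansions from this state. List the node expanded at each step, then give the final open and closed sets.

order=[(2,2) → (2,4) → (3,4) → (4,4) → (4,3)]; open=[(0,2) g=4 f=9, (0,3) g=3 f=9, (0,4) g=2 f=9, (0,5) g=1 f=9, (1,1) g=4 f=9, (2,1) g=5 f=9, (2,5) g=1 f=7, (3,5) g=4 f=9, (4,2) g=6 f=7, (4,5) g=5 f=9, (5,4) g=5 f=7]; closed=[(1,2), (1,3), (1,4), (1,5), (2,2), (2,4), (3,4), (4,3), (4,4)]

step 1: expand (2,2) (f=7, h=3) → closed; open now [(0,2) g=4 f=9, (0,3) g=3 f=9, (0,4) g=2 f=9, (0,5) g=1 f=9, (1,1) g=4 f=9, (2,1) g=5 f=9, (2,4) g=2 f=7, (2,5) g=1 f=7]
step 2: expand (2,4) (f=7, h=5) → closed; open now [(0,2) g=4 f=9, (0,3) g=3 f=9, (0,4) g=2 f=9, (0,5) g=1 f=9, (1,1) g=4 f=9, (2,1) g=5 f=9, (2,5) g=1 f=7, (3,4) g=3 f=7]
step 3: expand (3,4) (f=7, h=4) → closed; open now [(0,2) g=4 f=9, (0,3) g=3 f=9, (0,4) g=2 f=9, (0,5) g=1 f=9, (1,1) g=4 f=9, (2,1) g=5 f=9, (2,5) g=1 f=7, (3,5) g=4 f=9, (4,4) g=4 f=7]
step 4: expand (4,4) (f=7, h=3) → closed; open now [(0,2) g=4 f=9, (0,3) g=3 f=9, (0,4) g=2 f=9, (0,5) g=1 f=9, (1,1) g=4 f=9, (2,1) g=5 f=9, (2,5) g=1 f=7, (3,5) g=4 f=9, (4,3) g=5 f=7, (4,5) g=5 f=9, (5,4) g=5 f=7]
step 5: expand (4,3) (f=7, h=2) → closed; open now [(0,2) g=4 f=9, (0,3) g=3 f=9, (0,4) g=2 f=9, (0,5) g=1 f=9, (1,1) g=4 f=9, (2,1) g=5 f=9, (2,5) g=1 f=7, (3,5) g=4 f=9, (4,2) g=6 f=7, (4,5) g=5 f=9, (5,4) g=5 f=7]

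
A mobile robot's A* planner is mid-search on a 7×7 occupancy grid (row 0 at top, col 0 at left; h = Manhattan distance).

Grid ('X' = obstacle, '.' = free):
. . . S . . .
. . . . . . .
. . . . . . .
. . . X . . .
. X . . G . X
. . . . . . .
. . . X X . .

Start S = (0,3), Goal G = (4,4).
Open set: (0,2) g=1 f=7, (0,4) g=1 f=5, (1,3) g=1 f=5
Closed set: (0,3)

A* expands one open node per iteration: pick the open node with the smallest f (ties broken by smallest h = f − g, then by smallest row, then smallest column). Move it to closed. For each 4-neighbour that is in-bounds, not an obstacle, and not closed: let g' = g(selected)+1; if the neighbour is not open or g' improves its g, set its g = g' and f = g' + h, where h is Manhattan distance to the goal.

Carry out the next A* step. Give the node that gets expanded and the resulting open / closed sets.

expanded=(0,4); open=[(0,2) g=1 f=7, (0,5) g=2 f=7, (1,3) g=1 f=5, (1,4) g=2 f=5]; closed=[(0,3), (0,4)]

step 1: expand (0,4) (f=5, h=4) → closed; open now [(0,2) g=1 f=7, (0,5) g=2 f=7, (1,3) g=1 f=5, (1,4) g=2 f=5]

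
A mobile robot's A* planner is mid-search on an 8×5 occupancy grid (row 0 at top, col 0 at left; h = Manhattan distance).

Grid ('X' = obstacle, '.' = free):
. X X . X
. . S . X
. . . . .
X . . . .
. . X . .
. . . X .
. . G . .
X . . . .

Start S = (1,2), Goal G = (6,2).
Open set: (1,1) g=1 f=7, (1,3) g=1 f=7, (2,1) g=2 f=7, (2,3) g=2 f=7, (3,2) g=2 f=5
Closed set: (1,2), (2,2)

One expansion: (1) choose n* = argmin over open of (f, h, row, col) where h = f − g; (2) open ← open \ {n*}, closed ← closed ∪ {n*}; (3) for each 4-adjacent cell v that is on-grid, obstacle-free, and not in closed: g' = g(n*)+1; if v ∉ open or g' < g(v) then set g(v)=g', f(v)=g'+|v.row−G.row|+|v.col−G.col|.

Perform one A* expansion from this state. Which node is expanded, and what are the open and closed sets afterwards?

step 1: expand (3,2) (f=5, h=3) → closed; open now [(1,1) g=1 f=7, (1,3) g=1 f=7, (2,1) g=2 f=7, (2,3) g=2 f=7, (3,1) g=3 f=7, (3,3) g=3 f=7]

expanded=(3,2); open=[(1,1) g=1 f=7, (1,3) g=1 f=7, (2,1) g=2 f=7, (2,3) g=2 f=7, (3,1) g=3 f=7, (3,3) g=3 f=7]; closed=[(1,2), (2,2), (3,2)]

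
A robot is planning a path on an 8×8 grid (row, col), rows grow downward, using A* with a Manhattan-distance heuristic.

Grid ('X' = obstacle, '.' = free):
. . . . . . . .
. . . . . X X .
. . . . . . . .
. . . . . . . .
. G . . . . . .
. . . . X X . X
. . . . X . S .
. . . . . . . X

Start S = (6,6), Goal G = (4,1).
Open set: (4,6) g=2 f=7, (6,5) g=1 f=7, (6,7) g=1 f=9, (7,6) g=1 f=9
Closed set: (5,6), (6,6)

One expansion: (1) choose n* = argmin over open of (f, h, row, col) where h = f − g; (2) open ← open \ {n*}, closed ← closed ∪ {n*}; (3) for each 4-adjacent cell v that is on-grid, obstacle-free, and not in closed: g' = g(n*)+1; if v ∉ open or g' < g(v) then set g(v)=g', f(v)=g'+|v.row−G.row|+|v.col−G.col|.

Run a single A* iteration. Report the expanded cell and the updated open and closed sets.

expanded=(4,6); open=[(3,6) g=3 f=9, (4,5) g=3 f=7, (4,7) g=3 f=9, (6,5) g=1 f=7, (6,7) g=1 f=9, (7,6) g=1 f=9]; closed=[(4,6), (5,6), (6,6)]

step 1: expand (4,6) (f=7, h=5) → closed; open now [(3,6) g=3 f=9, (4,5) g=3 f=7, (4,7) g=3 f=9, (6,5) g=1 f=7, (6,7) g=1 f=9, (7,6) g=1 f=9]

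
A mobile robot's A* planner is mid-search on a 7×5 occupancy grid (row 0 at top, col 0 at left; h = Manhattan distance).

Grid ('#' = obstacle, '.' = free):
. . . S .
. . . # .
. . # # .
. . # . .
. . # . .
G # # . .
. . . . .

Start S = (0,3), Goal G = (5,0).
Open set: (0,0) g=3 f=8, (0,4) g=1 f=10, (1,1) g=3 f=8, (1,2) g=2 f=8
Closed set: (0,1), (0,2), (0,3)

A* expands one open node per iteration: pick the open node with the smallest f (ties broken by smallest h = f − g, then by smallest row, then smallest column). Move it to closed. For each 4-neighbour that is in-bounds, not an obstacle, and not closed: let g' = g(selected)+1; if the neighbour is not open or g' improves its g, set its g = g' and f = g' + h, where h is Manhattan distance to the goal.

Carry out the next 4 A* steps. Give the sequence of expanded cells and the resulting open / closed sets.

order=[(0,0) → (1,0) → (2,0) → (3,0)]; open=[(0,4) g=1 f=10, (1,1) g=3 f=8, (1,2) g=2 f=8, (2,1) g=6 f=10, (3,1) g=7 f=10, (4,0) g=7 f=8]; closed=[(0,0), (0,1), (0,2), (0,3), (1,0), (2,0), (3,0)]

step 1: expand (0,0) (f=8, h=5) → closed; open now [(0,4) g=1 f=10, (1,0) g=4 f=8, (1,1) g=3 f=8, (1,2) g=2 f=8]
step 2: expand (1,0) (f=8, h=4) → closed; open now [(0,4) g=1 f=10, (1,1) g=3 f=8, (1,2) g=2 f=8, (2,0) g=5 f=8]
step 3: expand (2,0) (f=8, h=3) → closed; open now [(0,4) g=1 f=10, (1,1) g=3 f=8, (1,2) g=2 f=8, (2,1) g=6 f=10, (3,0) g=6 f=8]
step 4: expand (3,0) (f=8, h=2) → closed; open now [(0,4) g=1 f=10, (1,1) g=3 f=8, (1,2) g=2 f=8, (2,1) g=6 f=10, (3,1) g=7 f=10, (4,0) g=7 f=8]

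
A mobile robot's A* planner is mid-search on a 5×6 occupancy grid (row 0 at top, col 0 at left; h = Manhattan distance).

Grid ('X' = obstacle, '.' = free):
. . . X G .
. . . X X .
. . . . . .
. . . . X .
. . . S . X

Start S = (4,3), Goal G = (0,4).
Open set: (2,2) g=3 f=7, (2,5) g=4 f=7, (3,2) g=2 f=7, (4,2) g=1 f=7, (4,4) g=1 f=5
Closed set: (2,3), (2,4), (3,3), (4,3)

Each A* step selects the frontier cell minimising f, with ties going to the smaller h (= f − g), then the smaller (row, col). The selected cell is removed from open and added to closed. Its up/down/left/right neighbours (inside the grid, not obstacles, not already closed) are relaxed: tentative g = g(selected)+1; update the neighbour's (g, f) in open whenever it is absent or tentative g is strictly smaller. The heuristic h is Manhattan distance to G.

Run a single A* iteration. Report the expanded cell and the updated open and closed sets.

step 1: expand (4,4) (f=5, h=4) → closed; open now [(2,2) g=3 f=7, (2,5) g=4 f=7, (3,2) g=2 f=7, (4,2) g=1 f=7]

expanded=(4,4); open=[(2,2) g=3 f=7, (2,5) g=4 f=7, (3,2) g=2 f=7, (4,2) g=1 f=7]; closed=[(2,3), (2,4), (3,3), (4,3), (4,4)]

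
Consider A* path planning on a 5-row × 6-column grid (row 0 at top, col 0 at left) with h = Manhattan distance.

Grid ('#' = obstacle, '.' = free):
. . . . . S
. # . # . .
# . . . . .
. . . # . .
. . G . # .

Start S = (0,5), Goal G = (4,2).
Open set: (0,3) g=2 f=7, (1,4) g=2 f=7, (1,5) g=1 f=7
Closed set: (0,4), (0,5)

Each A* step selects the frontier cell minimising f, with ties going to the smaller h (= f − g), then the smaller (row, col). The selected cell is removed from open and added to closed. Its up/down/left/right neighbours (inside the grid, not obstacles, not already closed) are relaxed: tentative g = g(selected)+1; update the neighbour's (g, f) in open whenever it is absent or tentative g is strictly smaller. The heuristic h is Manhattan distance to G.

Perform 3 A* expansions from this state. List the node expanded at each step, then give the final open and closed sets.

order=[(0,3) → (0,2) → (1,2)]; open=[(0,1) g=4 f=9, (1,4) g=2 f=7, (1,5) g=1 f=7, (2,2) g=5 f=7]; closed=[(0,2), (0,3), (0,4), (0,5), (1,2)]

step 1: expand (0,3) (f=7, h=5) → closed; open now [(0,2) g=3 f=7, (1,4) g=2 f=7, (1,5) g=1 f=7]
step 2: expand (0,2) (f=7, h=4) → closed; open now [(0,1) g=4 f=9, (1,2) g=4 f=7, (1,4) g=2 f=7, (1,5) g=1 f=7]
step 3: expand (1,2) (f=7, h=3) → closed; open now [(0,1) g=4 f=9, (1,4) g=2 f=7, (1,5) g=1 f=7, (2,2) g=5 f=7]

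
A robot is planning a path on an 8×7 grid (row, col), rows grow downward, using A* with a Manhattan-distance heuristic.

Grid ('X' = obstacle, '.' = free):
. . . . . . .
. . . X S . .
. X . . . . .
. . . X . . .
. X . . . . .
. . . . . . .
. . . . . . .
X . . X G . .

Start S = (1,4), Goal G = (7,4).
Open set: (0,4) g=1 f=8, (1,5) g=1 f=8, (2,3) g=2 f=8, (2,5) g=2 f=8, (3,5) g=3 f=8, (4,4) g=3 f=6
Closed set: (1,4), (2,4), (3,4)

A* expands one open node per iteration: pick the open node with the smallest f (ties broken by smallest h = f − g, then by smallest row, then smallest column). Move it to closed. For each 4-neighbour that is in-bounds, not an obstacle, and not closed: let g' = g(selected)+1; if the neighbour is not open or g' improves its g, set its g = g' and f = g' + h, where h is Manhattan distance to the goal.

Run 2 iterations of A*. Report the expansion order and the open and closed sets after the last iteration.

order=[(4,4) → (5,4)]; open=[(0,4) g=1 f=8, (1,5) g=1 f=8, (2,3) g=2 f=8, (2,5) g=2 f=8, (3,5) g=3 f=8, (4,3) g=4 f=8, (4,5) g=4 f=8, (5,3) g=5 f=8, (5,5) g=5 f=8, (6,4) g=5 f=6]; closed=[(1,4), (2,4), (3,4), (4,4), (5,4)]

step 1: expand (4,4) (f=6, h=3) → closed; open now [(0,4) g=1 f=8, (1,5) g=1 f=8, (2,3) g=2 f=8, (2,5) g=2 f=8, (3,5) g=3 f=8, (4,3) g=4 f=8, (4,5) g=4 f=8, (5,4) g=4 f=6]
step 2: expand (5,4) (f=6, h=2) → closed; open now [(0,4) g=1 f=8, (1,5) g=1 f=8, (2,3) g=2 f=8, (2,5) g=2 f=8, (3,5) g=3 f=8, (4,3) g=4 f=8, (4,5) g=4 f=8, (5,3) g=5 f=8, (5,5) g=5 f=8, (6,4) g=5 f=6]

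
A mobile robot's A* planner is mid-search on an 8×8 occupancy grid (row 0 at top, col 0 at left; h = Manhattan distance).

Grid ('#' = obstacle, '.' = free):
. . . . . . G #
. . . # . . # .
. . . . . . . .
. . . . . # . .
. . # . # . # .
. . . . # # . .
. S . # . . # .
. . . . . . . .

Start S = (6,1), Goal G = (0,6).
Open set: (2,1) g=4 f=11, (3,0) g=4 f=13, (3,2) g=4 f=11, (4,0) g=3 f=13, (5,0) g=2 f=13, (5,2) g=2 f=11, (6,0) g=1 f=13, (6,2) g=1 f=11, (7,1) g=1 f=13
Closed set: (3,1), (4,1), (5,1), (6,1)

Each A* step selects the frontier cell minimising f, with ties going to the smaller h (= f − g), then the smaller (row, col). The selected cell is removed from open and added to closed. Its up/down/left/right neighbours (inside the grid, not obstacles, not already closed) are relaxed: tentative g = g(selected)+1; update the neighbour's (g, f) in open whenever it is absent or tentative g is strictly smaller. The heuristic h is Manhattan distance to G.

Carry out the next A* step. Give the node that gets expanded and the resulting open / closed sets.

step 1: expand (2,1) (f=11, h=7) → closed; open now [(1,1) g=5 f=11, (2,0) g=5 f=13, (2,2) g=5 f=11, (3,0) g=4 f=13, (3,2) g=4 f=11, (4,0) g=3 f=13, (5,0) g=2 f=13, (5,2) g=2 f=11, (6,0) g=1 f=13, (6,2) g=1 f=11, (7,1) g=1 f=13]

expanded=(2,1); open=[(1,1) g=5 f=11, (2,0) g=5 f=13, (2,2) g=5 f=11, (3,0) g=4 f=13, (3,2) g=4 f=11, (4,0) g=3 f=13, (5,0) g=2 f=13, (5,2) g=2 f=11, (6,0) g=1 f=13, (6,2) g=1 f=11, (7,1) g=1 f=13]; closed=[(2,1), (3,1), (4,1), (5,1), (6,1)]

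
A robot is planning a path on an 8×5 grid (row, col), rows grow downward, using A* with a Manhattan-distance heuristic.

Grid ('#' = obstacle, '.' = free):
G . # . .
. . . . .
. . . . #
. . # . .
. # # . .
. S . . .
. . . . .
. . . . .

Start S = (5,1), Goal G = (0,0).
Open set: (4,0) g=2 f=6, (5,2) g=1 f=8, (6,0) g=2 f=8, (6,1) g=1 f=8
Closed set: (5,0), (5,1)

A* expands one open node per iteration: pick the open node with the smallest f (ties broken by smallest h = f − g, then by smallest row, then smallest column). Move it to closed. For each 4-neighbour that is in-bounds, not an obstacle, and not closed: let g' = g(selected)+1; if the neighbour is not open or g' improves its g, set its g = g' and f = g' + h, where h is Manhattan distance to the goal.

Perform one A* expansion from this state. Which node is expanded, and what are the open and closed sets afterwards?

expanded=(4,0); open=[(3,0) g=3 f=6, (5,2) g=1 f=8, (6,0) g=2 f=8, (6,1) g=1 f=8]; closed=[(4,0), (5,0), (5,1)]

step 1: expand (4,0) (f=6, h=4) → closed; open now [(3,0) g=3 f=6, (5,2) g=1 f=8, (6,0) g=2 f=8, (6,1) g=1 f=8]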